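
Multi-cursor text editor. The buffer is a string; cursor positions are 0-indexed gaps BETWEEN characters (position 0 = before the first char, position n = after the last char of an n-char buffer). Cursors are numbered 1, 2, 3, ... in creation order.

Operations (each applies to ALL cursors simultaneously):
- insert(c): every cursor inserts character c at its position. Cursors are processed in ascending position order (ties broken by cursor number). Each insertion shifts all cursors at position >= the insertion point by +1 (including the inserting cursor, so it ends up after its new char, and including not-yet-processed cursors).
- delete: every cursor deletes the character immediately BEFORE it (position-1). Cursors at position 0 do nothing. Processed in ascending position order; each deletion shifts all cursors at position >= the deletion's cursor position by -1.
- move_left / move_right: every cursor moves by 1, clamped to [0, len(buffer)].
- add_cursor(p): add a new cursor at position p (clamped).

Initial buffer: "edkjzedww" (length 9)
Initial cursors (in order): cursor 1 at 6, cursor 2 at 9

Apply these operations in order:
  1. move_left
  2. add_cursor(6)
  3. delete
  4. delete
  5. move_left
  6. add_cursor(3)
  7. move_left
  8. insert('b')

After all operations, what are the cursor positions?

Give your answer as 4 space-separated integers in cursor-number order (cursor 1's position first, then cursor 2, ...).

After op 1 (move_left): buffer="edkjzedww" (len 9), cursors c1@5 c2@8, authorship .........
After op 2 (add_cursor(6)): buffer="edkjzedww" (len 9), cursors c1@5 c3@6 c2@8, authorship .........
After op 3 (delete): buffer="edkjdw" (len 6), cursors c1@4 c3@4 c2@5, authorship ......
After op 4 (delete): buffer="edw" (len 3), cursors c1@2 c2@2 c3@2, authorship ...
After op 5 (move_left): buffer="edw" (len 3), cursors c1@1 c2@1 c3@1, authorship ...
After op 6 (add_cursor(3)): buffer="edw" (len 3), cursors c1@1 c2@1 c3@1 c4@3, authorship ...
After op 7 (move_left): buffer="edw" (len 3), cursors c1@0 c2@0 c3@0 c4@2, authorship ...
After op 8 (insert('b')): buffer="bbbedbw" (len 7), cursors c1@3 c2@3 c3@3 c4@6, authorship 123..4.

Answer: 3 3 3 6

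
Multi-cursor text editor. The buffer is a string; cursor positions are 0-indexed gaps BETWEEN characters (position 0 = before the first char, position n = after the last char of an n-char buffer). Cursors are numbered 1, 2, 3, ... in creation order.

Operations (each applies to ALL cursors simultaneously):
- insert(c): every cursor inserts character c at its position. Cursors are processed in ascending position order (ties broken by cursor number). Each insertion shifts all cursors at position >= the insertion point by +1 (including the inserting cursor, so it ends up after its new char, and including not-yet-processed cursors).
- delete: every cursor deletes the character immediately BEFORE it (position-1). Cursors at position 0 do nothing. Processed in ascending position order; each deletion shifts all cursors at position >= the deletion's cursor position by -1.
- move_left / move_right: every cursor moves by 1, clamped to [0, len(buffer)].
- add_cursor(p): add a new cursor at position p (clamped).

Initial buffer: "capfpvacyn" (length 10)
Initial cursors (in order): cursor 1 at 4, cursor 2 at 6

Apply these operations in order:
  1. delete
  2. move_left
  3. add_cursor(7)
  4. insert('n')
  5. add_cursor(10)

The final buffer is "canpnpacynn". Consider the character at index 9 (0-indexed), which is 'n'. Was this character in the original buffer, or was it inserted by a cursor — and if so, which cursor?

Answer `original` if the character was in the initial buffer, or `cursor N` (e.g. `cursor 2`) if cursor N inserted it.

Answer: cursor 3

Derivation:
After op 1 (delete): buffer="cappacyn" (len 8), cursors c1@3 c2@4, authorship ........
After op 2 (move_left): buffer="cappacyn" (len 8), cursors c1@2 c2@3, authorship ........
After op 3 (add_cursor(7)): buffer="cappacyn" (len 8), cursors c1@2 c2@3 c3@7, authorship ........
After op 4 (insert('n')): buffer="canpnpacynn" (len 11), cursors c1@3 c2@5 c3@10, authorship ..1.2....3.
After op 5 (add_cursor(10)): buffer="canpnpacynn" (len 11), cursors c1@3 c2@5 c3@10 c4@10, authorship ..1.2....3.
Authorship (.=original, N=cursor N): . . 1 . 2 . . . . 3 .
Index 9: author = 3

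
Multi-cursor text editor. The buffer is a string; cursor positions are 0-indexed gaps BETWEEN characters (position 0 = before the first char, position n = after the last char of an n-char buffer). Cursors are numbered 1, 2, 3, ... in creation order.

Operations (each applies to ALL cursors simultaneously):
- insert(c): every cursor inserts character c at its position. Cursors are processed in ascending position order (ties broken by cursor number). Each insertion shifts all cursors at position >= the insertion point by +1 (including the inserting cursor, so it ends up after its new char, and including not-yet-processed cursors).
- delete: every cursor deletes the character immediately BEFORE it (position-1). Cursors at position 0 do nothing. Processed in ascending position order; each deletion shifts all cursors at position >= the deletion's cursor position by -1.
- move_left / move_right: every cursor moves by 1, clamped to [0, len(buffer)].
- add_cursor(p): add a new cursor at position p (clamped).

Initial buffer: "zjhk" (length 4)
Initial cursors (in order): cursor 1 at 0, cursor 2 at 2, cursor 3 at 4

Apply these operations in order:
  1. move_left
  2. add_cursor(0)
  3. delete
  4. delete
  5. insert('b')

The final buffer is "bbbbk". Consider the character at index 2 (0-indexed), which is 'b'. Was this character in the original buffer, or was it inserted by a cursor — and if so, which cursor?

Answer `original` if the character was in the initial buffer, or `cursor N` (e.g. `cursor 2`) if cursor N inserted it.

After op 1 (move_left): buffer="zjhk" (len 4), cursors c1@0 c2@1 c3@3, authorship ....
After op 2 (add_cursor(0)): buffer="zjhk" (len 4), cursors c1@0 c4@0 c2@1 c3@3, authorship ....
After op 3 (delete): buffer="jk" (len 2), cursors c1@0 c2@0 c4@0 c3@1, authorship ..
After op 4 (delete): buffer="k" (len 1), cursors c1@0 c2@0 c3@0 c4@0, authorship .
After op 5 (insert('b')): buffer="bbbbk" (len 5), cursors c1@4 c2@4 c3@4 c4@4, authorship 1234.
Authorship (.=original, N=cursor N): 1 2 3 4 .
Index 2: author = 3

Answer: cursor 3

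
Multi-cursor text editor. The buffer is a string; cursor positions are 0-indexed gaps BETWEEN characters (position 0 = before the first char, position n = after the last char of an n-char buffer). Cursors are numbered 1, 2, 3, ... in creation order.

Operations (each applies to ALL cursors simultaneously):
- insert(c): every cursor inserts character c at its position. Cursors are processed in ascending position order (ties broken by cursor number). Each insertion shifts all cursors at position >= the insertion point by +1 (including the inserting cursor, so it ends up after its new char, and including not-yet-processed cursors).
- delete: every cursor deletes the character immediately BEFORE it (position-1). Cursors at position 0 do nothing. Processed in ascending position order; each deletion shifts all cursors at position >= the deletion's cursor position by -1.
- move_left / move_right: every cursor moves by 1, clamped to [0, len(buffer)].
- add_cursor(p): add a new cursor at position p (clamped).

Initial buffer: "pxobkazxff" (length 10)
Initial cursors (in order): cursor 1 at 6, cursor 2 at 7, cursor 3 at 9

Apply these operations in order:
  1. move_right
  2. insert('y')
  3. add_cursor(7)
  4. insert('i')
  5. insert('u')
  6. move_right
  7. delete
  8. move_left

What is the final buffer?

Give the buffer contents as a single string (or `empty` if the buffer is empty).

After op 1 (move_right): buffer="pxobkazxff" (len 10), cursors c1@7 c2@8 c3@10, authorship ..........
After op 2 (insert('y')): buffer="pxobkazyxyffy" (len 13), cursors c1@8 c2@10 c3@13, authorship .......1.2..3
After op 3 (add_cursor(7)): buffer="pxobkazyxyffy" (len 13), cursors c4@7 c1@8 c2@10 c3@13, authorship .......1.2..3
After op 4 (insert('i')): buffer="pxobkaziyixyiffyi" (len 17), cursors c4@8 c1@10 c2@13 c3@17, authorship .......411.22..33
After op 5 (insert('u')): buffer="pxobkaziuyiuxyiuffyiu" (len 21), cursors c4@9 c1@12 c2@16 c3@21, authorship .......44111.222..333
After op 6 (move_right): buffer="pxobkaziuyiuxyiuffyiu" (len 21), cursors c4@10 c1@13 c2@17 c3@21, authorship .......44111.222..333
After op 7 (delete): buffer="pxobkaziuiuyiufyi" (len 17), cursors c4@9 c1@11 c2@14 c3@17, authorship .......4411222.33
After op 8 (move_left): buffer="pxobkaziuiuyiufyi" (len 17), cursors c4@8 c1@10 c2@13 c3@16, authorship .......4411222.33

Answer: pxobkaziuiuyiufyi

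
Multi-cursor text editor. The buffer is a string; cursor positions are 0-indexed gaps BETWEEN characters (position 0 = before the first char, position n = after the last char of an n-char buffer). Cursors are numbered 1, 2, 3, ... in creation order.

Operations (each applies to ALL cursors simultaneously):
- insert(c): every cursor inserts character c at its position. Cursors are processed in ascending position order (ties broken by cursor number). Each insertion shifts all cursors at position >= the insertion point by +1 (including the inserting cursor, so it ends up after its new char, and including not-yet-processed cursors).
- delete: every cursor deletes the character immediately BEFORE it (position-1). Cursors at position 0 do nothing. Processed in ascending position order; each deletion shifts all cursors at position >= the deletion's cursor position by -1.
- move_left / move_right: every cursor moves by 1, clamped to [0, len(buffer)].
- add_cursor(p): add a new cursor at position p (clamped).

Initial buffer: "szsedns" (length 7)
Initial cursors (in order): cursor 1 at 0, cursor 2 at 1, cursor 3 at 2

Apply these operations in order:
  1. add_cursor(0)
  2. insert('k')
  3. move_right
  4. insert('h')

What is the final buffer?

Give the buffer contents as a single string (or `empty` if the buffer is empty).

Answer: kkshhkzhkshedns

Derivation:
After op 1 (add_cursor(0)): buffer="szsedns" (len 7), cursors c1@0 c4@0 c2@1 c3@2, authorship .......
After op 2 (insert('k')): buffer="kkskzksedns" (len 11), cursors c1@2 c4@2 c2@4 c3@6, authorship 14.2.3.....
After op 3 (move_right): buffer="kkskzksedns" (len 11), cursors c1@3 c4@3 c2@5 c3@7, authorship 14.2.3.....
After op 4 (insert('h')): buffer="kkshhkzhkshedns" (len 15), cursors c1@5 c4@5 c2@8 c3@11, authorship 14.142.23.3....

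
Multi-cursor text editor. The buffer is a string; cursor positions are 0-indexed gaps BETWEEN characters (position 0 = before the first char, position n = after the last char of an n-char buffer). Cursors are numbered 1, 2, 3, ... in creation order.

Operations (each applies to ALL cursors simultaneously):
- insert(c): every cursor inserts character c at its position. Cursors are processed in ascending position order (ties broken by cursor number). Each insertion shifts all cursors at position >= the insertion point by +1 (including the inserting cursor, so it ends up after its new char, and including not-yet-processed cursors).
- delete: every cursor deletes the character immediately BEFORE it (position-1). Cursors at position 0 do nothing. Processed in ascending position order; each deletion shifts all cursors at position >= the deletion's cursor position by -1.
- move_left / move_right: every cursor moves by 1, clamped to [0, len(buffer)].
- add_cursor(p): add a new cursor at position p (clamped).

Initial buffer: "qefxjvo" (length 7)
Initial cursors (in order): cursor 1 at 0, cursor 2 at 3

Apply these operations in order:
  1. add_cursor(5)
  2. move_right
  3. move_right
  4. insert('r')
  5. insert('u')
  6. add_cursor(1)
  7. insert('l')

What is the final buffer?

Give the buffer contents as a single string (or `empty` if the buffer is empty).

After op 1 (add_cursor(5)): buffer="qefxjvo" (len 7), cursors c1@0 c2@3 c3@5, authorship .......
After op 2 (move_right): buffer="qefxjvo" (len 7), cursors c1@1 c2@4 c3@6, authorship .......
After op 3 (move_right): buffer="qefxjvo" (len 7), cursors c1@2 c2@5 c3@7, authorship .......
After op 4 (insert('r')): buffer="qerfxjrvor" (len 10), cursors c1@3 c2@7 c3@10, authorship ..1...2..3
After op 5 (insert('u')): buffer="qerufxjruvoru" (len 13), cursors c1@4 c2@9 c3@13, authorship ..11...22..33
After op 6 (add_cursor(1)): buffer="qerufxjruvoru" (len 13), cursors c4@1 c1@4 c2@9 c3@13, authorship ..11...22..33
After op 7 (insert('l')): buffer="qlerulfxjrulvorul" (len 17), cursors c4@2 c1@6 c2@12 c3@17, authorship .4.111...222..333

Answer: qlerulfxjrulvorul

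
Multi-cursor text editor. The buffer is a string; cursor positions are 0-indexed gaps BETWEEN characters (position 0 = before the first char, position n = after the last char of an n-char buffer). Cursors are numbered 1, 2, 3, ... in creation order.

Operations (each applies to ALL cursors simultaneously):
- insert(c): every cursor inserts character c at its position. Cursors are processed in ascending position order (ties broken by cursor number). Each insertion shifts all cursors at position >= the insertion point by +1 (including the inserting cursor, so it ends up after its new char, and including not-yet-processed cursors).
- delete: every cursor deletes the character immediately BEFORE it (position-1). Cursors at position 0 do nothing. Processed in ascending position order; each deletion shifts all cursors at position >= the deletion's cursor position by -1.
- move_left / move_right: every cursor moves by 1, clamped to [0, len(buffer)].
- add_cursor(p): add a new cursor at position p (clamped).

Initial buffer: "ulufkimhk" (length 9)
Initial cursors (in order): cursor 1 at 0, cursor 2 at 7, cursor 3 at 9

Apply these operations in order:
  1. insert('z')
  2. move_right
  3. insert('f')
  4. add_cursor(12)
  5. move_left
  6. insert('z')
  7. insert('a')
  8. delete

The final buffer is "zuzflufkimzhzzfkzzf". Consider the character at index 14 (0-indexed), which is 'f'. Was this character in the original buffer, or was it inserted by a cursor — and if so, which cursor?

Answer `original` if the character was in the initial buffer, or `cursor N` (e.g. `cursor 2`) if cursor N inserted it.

Answer: cursor 2

Derivation:
After op 1 (insert('z')): buffer="zulufkimzhkz" (len 12), cursors c1@1 c2@9 c3@12, authorship 1.......2..3
After op 2 (move_right): buffer="zulufkimzhkz" (len 12), cursors c1@2 c2@10 c3@12, authorship 1.......2..3
After op 3 (insert('f')): buffer="zuflufkimzhfkzf" (len 15), cursors c1@3 c2@12 c3@15, authorship 1.1......2.2.33
After op 4 (add_cursor(12)): buffer="zuflufkimzhfkzf" (len 15), cursors c1@3 c2@12 c4@12 c3@15, authorship 1.1......2.2.33
After op 5 (move_left): buffer="zuflufkimzhfkzf" (len 15), cursors c1@2 c2@11 c4@11 c3@14, authorship 1.1......2.2.33
After op 6 (insert('z')): buffer="zuzflufkimzhzzfkzzf" (len 19), cursors c1@3 c2@14 c4@14 c3@18, authorship 1.11......2.242.333
After op 7 (insert('a')): buffer="zuzaflufkimzhzzaafkzzaf" (len 23), cursors c1@4 c2@17 c4@17 c3@22, authorship 1.111......2.24242.3333
After op 8 (delete): buffer="zuzflufkimzhzzfkzzf" (len 19), cursors c1@3 c2@14 c4@14 c3@18, authorship 1.11......2.242.333
Authorship (.=original, N=cursor N): 1 . 1 1 . . . . . . 2 . 2 4 2 . 3 3 3
Index 14: author = 2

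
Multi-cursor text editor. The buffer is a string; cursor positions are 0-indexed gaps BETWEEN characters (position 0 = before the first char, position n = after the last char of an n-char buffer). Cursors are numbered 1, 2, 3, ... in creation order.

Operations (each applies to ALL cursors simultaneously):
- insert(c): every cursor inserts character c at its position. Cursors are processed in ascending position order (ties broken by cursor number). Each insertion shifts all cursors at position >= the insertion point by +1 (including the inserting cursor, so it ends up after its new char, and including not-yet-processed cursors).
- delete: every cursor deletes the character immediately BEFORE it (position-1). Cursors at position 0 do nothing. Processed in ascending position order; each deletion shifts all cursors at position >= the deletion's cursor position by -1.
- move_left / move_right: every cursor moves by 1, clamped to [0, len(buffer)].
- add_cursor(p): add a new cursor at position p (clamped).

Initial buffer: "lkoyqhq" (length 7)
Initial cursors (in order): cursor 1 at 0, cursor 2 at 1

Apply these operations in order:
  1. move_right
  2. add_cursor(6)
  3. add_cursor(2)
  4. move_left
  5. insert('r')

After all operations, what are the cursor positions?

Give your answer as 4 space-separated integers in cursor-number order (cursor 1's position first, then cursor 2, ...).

After op 1 (move_right): buffer="lkoyqhq" (len 7), cursors c1@1 c2@2, authorship .......
After op 2 (add_cursor(6)): buffer="lkoyqhq" (len 7), cursors c1@1 c2@2 c3@6, authorship .......
After op 3 (add_cursor(2)): buffer="lkoyqhq" (len 7), cursors c1@1 c2@2 c4@2 c3@6, authorship .......
After op 4 (move_left): buffer="lkoyqhq" (len 7), cursors c1@0 c2@1 c4@1 c3@5, authorship .......
After op 5 (insert('r')): buffer="rlrrkoyqrhq" (len 11), cursors c1@1 c2@4 c4@4 c3@9, authorship 1.24....3..

Answer: 1 4 9 4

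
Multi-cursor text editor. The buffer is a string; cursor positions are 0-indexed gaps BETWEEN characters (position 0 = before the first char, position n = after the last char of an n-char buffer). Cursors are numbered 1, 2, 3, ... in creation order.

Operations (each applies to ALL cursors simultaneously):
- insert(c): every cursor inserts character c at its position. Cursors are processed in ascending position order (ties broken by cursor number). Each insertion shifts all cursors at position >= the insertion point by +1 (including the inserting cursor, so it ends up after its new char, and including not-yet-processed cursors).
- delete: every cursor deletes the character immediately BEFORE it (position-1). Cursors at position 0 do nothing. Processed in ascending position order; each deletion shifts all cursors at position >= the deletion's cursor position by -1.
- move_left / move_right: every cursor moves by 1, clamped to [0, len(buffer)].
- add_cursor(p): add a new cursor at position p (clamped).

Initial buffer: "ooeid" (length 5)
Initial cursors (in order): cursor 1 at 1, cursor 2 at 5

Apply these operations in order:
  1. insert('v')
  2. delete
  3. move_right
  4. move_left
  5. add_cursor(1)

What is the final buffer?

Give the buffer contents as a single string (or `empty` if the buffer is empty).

Answer: ooeid

Derivation:
After op 1 (insert('v')): buffer="ovoeidv" (len 7), cursors c1@2 c2@7, authorship .1....2
After op 2 (delete): buffer="ooeid" (len 5), cursors c1@1 c2@5, authorship .....
After op 3 (move_right): buffer="ooeid" (len 5), cursors c1@2 c2@5, authorship .....
After op 4 (move_left): buffer="ooeid" (len 5), cursors c1@1 c2@4, authorship .....
After op 5 (add_cursor(1)): buffer="ooeid" (len 5), cursors c1@1 c3@1 c2@4, authorship .....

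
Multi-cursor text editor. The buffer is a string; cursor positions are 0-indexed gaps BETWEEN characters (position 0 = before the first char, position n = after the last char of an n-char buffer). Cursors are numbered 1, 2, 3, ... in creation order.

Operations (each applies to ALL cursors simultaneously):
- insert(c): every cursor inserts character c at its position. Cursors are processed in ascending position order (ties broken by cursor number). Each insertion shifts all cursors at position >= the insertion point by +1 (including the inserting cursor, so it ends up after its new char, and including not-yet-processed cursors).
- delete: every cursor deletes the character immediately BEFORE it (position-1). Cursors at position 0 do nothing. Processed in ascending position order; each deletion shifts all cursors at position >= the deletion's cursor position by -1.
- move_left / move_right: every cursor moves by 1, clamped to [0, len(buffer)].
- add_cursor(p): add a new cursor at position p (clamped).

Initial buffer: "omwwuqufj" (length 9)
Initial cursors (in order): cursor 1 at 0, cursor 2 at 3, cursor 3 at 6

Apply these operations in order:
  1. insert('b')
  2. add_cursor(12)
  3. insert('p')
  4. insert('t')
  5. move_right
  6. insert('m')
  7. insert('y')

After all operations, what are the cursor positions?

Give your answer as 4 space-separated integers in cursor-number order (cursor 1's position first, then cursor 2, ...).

After op 1 (insert('b')): buffer="bomwbwuqbufj" (len 12), cursors c1@1 c2@5 c3@9, authorship 1...2...3...
After op 2 (add_cursor(12)): buffer="bomwbwuqbufj" (len 12), cursors c1@1 c2@5 c3@9 c4@12, authorship 1...2...3...
After op 3 (insert('p')): buffer="bpomwbpwuqbpufjp" (len 16), cursors c1@2 c2@7 c3@12 c4@16, authorship 11...22...33...4
After op 4 (insert('t')): buffer="bptomwbptwuqbptufjpt" (len 20), cursors c1@3 c2@9 c3@15 c4@20, authorship 111...222...333...44
After op 5 (move_right): buffer="bptomwbptwuqbptufjpt" (len 20), cursors c1@4 c2@10 c3@16 c4@20, authorship 111...222...333...44
After op 6 (insert('m')): buffer="bptommwbptwmuqbptumfjptm" (len 24), cursors c1@5 c2@12 c3@19 c4@24, authorship 111.1..222.2..333.3..444
After op 7 (insert('y')): buffer="bptomymwbptwmyuqbptumyfjptmy" (len 28), cursors c1@6 c2@14 c3@22 c4@28, authorship 111.11..222.22..333.33..4444

Answer: 6 14 22 28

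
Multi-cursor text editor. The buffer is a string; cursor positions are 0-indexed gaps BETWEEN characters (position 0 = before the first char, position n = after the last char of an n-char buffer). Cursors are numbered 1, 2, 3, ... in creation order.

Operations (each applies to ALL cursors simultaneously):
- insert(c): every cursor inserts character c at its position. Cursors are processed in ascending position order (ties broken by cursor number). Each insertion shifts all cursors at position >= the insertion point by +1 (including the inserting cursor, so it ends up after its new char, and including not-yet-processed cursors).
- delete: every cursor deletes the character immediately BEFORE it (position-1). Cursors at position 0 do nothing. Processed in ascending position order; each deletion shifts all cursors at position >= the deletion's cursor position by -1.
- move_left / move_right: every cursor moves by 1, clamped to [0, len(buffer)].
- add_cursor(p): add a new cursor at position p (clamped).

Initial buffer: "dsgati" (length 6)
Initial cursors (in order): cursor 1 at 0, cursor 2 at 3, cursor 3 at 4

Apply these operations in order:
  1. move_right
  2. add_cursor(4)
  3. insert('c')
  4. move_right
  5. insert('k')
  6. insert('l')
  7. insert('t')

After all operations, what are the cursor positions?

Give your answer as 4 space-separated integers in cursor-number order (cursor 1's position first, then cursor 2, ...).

Answer: 6 17 22 17

Derivation:
After op 1 (move_right): buffer="dsgati" (len 6), cursors c1@1 c2@4 c3@5, authorship ......
After op 2 (add_cursor(4)): buffer="dsgati" (len 6), cursors c1@1 c2@4 c4@4 c3@5, authorship ......
After op 3 (insert('c')): buffer="dcsgacctci" (len 10), cursors c1@2 c2@7 c4@7 c3@9, authorship .1...24.3.
After op 4 (move_right): buffer="dcsgacctci" (len 10), cursors c1@3 c2@8 c4@8 c3@10, authorship .1...24.3.
After op 5 (insert('k')): buffer="dcskgacctkkcik" (len 14), cursors c1@4 c2@11 c4@11 c3@14, authorship .1.1..24.243.3
After op 6 (insert('l')): buffer="dcsklgacctkkllcikl" (len 18), cursors c1@5 c2@14 c4@14 c3@18, authorship .1.11..24.24243.33
After op 7 (insert('t')): buffer="dcskltgacctkkllttciklt" (len 22), cursors c1@6 c2@17 c4@17 c3@22, authorship .1.111..24.2424243.333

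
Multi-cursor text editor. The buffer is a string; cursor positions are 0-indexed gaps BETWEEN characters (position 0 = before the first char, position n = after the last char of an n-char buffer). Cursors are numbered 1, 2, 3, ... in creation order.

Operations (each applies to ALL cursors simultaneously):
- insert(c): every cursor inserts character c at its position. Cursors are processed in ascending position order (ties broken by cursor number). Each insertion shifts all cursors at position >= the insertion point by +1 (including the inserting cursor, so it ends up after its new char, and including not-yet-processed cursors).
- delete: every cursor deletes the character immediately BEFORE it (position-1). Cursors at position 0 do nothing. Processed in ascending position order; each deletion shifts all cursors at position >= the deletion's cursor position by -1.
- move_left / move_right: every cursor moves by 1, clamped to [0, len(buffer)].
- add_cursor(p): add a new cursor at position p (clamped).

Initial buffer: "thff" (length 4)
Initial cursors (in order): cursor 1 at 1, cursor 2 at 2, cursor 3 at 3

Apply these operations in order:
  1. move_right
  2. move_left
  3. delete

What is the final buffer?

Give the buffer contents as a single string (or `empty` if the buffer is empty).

Answer: f

Derivation:
After op 1 (move_right): buffer="thff" (len 4), cursors c1@2 c2@3 c3@4, authorship ....
After op 2 (move_left): buffer="thff" (len 4), cursors c1@1 c2@2 c3@3, authorship ....
After op 3 (delete): buffer="f" (len 1), cursors c1@0 c2@0 c3@0, authorship .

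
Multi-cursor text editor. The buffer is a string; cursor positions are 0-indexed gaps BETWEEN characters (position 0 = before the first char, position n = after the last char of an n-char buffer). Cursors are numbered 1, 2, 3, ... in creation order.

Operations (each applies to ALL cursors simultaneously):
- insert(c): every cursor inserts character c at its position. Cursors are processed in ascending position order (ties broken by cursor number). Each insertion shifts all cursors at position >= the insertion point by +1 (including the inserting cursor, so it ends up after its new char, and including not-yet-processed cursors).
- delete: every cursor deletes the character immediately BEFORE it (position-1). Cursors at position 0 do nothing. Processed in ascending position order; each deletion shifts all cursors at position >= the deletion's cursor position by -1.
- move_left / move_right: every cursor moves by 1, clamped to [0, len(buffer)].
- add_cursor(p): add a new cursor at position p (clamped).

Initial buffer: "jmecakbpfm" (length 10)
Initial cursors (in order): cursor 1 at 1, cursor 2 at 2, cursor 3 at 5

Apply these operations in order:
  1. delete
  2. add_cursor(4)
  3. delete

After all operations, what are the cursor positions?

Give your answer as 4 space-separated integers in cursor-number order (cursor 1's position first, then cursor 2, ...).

After op 1 (delete): buffer="eckbpfm" (len 7), cursors c1@0 c2@0 c3@2, authorship .......
After op 2 (add_cursor(4)): buffer="eckbpfm" (len 7), cursors c1@0 c2@0 c3@2 c4@4, authorship .......
After op 3 (delete): buffer="ekpfm" (len 5), cursors c1@0 c2@0 c3@1 c4@2, authorship .....

Answer: 0 0 1 2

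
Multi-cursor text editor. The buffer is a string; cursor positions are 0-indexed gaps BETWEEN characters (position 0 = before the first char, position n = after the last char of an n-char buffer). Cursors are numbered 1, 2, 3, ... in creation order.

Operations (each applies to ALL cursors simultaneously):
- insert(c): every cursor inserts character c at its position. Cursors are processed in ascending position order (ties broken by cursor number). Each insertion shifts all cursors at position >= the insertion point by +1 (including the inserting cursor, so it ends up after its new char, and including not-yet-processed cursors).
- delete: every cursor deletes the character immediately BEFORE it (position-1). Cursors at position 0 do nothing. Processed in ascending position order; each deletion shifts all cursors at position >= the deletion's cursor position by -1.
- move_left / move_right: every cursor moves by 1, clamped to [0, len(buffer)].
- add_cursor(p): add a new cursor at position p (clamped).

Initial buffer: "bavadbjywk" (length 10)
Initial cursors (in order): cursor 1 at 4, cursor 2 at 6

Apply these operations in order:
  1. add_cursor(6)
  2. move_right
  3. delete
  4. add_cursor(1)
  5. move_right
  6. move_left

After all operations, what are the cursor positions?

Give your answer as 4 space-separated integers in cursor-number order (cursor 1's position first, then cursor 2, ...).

Answer: 4 4 4 1

Derivation:
After op 1 (add_cursor(6)): buffer="bavadbjywk" (len 10), cursors c1@4 c2@6 c3@6, authorship ..........
After op 2 (move_right): buffer="bavadbjywk" (len 10), cursors c1@5 c2@7 c3@7, authorship ..........
After op 3 (delete): buffer="bavaywk" (len 7), cursors c1@4 c2@4 c3@4, authorship .......
After op 4 (add_cursor(1)): buffer="bavaywk" (len 7), cursors c4@1 c1@4 c2@4 c3@4, authorship .......
After op 5 (move_right): buffer="bavaywk" (len 7), cursors c4@2 c1@5 c2@5 c3@5, authorship .......
After op 6 (move_left): buffer="bavaywk" (len 7), cursors c4@1 c1@4 c2@4 c3@4, authorship .......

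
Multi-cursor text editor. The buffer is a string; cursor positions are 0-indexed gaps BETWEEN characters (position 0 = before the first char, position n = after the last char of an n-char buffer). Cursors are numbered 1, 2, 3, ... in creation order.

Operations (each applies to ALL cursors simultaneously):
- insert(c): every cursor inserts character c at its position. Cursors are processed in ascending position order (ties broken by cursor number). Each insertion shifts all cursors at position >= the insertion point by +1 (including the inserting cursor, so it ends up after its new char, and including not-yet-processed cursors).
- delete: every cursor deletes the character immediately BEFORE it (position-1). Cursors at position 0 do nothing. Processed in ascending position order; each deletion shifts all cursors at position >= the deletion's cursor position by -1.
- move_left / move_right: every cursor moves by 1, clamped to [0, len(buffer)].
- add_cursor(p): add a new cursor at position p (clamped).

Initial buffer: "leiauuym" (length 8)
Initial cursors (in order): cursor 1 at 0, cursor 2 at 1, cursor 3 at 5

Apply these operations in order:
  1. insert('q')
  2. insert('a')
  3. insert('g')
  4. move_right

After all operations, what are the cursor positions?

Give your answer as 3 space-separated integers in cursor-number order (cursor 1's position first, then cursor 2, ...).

Answer: 4 8 15

Derivation:
After op 1 (insert('q')): buffer="qlqeiauquym" (len 11), cursors c1@1 c2@3 c3@8, authorship 1.2....3...
After op 2 (insert('a')): buffer="qalqaeiauqauym" (len 14), cursors c1@2 c2@5 c3@11, authorship 11.22....33...
After op 3 (insert('g')): buffer="qaglqageiauqaguym" (len 17), cursors c1@3 c2@7 c3@14, authorship 111.222....333...
After op 4 (move_right): buffer="qaglqageiauqaguym" (len 17), cursors c1@4 c2@8 c3@15, authorship 111.222....333...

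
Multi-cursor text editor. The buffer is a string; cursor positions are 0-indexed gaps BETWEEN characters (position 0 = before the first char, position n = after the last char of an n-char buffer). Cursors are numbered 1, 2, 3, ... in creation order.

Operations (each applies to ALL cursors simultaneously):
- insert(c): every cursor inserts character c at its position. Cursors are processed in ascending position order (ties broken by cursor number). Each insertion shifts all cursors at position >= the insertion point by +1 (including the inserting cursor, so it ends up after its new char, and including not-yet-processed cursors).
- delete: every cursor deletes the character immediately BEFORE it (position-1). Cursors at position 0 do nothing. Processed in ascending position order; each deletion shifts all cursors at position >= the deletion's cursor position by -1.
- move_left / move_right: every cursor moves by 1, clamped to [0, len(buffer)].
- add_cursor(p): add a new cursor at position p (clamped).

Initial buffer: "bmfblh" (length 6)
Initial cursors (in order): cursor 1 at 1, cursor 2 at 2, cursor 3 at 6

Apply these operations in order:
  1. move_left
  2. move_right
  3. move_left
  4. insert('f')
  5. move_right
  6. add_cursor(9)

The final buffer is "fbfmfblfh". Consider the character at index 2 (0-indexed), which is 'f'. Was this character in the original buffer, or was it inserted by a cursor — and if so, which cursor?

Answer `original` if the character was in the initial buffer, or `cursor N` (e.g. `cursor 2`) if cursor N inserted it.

Answer: cursor 2

Derivation:
After op 1 (move_left): buffer="bmfblh" (len 6), cursors c1@0 c2@1 c3@5, authorship ......
After op 2 (move_right): buffer="bmfblh" (len 6), cursors c1@1 c2@2 c3@6, authorship ......
After op 3 (move_left): buffer="bmfblh" (len 6), cursors c1@0 c2@1 c3@5, authorship ......
After op 4 (insert('f')): buffer="fbfmfblfh" (len 9), cursors c1@1 c2@3 c3@8, authorship 1.2....3.
After op 5 (move_right): buffer="fbfmfblfh" (len 9), cursors c1@2 c2@4 c3@9, authorship 1.2....3.
After op 6 (add_cursor(9)): buffer="fbfmfblfh" (len 9), cursors c1@2 c2@4 c3@9 c4@9, authorship 1.2....3.
Authorship (.=original, N=cursor N): 1 . 2 . . . . 3 .
Index 2: author = 2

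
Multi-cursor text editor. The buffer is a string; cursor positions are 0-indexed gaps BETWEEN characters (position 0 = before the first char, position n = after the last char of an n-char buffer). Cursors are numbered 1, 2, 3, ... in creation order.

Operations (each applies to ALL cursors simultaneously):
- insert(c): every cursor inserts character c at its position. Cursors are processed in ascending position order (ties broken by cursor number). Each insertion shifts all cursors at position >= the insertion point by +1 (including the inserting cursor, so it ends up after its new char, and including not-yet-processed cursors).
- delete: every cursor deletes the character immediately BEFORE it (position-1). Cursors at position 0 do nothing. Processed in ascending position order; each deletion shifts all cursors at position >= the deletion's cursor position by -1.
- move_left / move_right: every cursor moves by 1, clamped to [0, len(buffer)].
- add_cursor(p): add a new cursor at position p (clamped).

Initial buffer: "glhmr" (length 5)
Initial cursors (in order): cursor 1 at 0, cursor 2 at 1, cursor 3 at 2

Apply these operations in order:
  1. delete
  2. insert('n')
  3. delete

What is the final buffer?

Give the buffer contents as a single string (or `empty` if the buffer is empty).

Answer: hmr

Derivation:
After op 1 (delete): buffer="hmr" (len 3), cursors c1@0 c2@0 c3@0, authorship ...
After op 2 (insert('n')): buffer="nnnhmr" (len 6), cursors c1@3 c2@3 c3@3, authorship 123...
After op 3 (delete): buffer="hmr" (len 3), cursors c1@0 c2@0 c3@0, authorship ...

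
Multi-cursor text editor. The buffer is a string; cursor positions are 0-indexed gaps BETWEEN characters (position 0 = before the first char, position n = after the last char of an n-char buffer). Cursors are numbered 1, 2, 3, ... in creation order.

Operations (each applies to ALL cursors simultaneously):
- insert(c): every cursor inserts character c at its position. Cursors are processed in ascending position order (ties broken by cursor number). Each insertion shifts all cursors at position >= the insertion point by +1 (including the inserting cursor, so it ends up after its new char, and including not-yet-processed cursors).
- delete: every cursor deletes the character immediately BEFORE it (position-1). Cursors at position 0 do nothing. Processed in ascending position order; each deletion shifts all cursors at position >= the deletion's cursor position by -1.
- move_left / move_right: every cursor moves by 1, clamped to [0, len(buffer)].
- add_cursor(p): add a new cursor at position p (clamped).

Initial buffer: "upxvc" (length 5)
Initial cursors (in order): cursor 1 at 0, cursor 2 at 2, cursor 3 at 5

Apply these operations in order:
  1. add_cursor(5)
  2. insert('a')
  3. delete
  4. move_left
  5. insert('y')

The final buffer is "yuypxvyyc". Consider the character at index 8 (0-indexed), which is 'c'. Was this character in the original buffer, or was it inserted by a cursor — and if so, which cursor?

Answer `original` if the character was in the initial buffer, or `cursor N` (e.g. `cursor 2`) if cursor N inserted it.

Answer: original

Derivation:
After op 1 (add_cursor(5)): buffer="upxvc" (len 5), cursors c1@0 c2@2 c3@5 c4@5, authorship .....
After op 2 (insert('a')): buffer="aupaxvcaa" (len 9), cursors c1@1 c2@4 c3@9 c4@9, authorship 1..2...34
After op 3 (delete): buffer="upxvc" (len 5), cursors c1@0 c2@2 c3@5 c4@5, authorship .....
After op 4 (move_left): buffer="upxvc" (len 5), cursors c1@0 c2@1 c3@4 c4@4, authorship .....
After op 5 (insert('y')): buffer="yuypxvyyc" (len 9), cursors c1@1 c2@3 c3@8 c4@8, authorship 1.2...34.
Authorship (.=original, N=cursor N): 1 . 2 . . . 3 4 .
Index 8: author = original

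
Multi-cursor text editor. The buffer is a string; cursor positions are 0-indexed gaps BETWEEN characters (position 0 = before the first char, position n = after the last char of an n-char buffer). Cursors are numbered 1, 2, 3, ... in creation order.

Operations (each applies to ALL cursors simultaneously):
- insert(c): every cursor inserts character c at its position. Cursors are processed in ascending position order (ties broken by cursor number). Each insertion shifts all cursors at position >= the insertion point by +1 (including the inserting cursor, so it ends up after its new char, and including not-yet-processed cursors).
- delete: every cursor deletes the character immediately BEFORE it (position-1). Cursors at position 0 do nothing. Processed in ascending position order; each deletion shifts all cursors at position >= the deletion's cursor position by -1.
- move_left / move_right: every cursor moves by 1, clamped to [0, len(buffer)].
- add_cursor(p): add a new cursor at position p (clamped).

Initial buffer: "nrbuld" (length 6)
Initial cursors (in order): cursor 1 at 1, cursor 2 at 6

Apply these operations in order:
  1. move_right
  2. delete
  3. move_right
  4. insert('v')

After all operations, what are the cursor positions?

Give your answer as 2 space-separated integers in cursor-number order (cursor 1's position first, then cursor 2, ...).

Answer: 3 6

Derivation:
After op 1 (move_right): buffer="nrbuld" (len 6), cursors c1@2 c2@6, authorship ......
After op 2 (delete): buffer="nbul" (len 4), cursors c1@1 c2@4, authorship ....
After op 3 (move_right): buffer="nbul" (len 4), cursors c1@2 c2@4, authorship ....
After op 4 (insert('v')): buffer="nbvulv" (len 6), cursors c1@3 c2@6, authorship ..1..2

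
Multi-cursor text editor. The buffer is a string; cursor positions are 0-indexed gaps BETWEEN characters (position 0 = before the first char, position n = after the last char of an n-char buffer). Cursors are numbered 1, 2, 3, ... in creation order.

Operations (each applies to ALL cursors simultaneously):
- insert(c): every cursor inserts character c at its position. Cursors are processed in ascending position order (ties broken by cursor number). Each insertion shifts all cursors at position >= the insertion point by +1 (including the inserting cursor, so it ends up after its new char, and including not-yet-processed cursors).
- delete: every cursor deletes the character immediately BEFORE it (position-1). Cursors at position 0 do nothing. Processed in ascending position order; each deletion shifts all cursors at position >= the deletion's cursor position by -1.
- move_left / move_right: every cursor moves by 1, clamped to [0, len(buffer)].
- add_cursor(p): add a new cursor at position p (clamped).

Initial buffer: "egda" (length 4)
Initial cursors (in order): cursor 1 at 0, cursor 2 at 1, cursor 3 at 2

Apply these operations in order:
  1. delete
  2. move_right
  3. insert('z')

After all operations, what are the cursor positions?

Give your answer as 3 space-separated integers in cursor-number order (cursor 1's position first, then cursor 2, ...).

After op 1 (delete): buffer="da" (len 2), cursors c1@0 c2@0 c3@0, authorship ..
After op 2 (move_right): buffer="da" (len 2), cursors c1@1 c2@1 c3@1, authorship ..
After op 3 (insert('z')): buffer="dzzza" (len 5), cursors c1@4 c2@4 c3@4, authorship .123.

Answer: 4 4 4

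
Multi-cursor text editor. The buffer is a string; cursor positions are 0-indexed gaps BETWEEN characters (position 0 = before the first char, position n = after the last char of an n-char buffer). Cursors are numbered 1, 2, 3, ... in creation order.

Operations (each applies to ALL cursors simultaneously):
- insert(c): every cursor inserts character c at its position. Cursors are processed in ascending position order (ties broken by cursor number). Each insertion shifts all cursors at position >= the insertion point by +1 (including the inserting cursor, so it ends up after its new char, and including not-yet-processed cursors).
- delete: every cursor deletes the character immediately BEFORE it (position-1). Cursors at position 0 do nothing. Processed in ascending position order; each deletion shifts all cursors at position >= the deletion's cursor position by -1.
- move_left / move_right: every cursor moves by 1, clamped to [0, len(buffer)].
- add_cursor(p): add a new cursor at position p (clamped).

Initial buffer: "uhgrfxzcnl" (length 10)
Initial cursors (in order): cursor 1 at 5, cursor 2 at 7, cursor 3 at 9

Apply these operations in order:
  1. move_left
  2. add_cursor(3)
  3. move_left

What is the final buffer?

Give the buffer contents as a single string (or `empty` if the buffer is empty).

Answer: uhgrfxzcnl

Derivation:
After op 1 (move_left): buffer="uhgrfxzcnl" (len 10), cursors c1@4 c2@6 c3@8, authorship ..........
After op 2 (add_cursor(3)): buffer="uhgrfxzcnl" (len 10), cursors c4@3 c1@4 c2@6 c3@8, authorship ..........
After op 3 (move_left): buffer="uhgrfxzcnl" (len 10), cursors c4@2 c1@3 c2@5 c3@7, authorship ..........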